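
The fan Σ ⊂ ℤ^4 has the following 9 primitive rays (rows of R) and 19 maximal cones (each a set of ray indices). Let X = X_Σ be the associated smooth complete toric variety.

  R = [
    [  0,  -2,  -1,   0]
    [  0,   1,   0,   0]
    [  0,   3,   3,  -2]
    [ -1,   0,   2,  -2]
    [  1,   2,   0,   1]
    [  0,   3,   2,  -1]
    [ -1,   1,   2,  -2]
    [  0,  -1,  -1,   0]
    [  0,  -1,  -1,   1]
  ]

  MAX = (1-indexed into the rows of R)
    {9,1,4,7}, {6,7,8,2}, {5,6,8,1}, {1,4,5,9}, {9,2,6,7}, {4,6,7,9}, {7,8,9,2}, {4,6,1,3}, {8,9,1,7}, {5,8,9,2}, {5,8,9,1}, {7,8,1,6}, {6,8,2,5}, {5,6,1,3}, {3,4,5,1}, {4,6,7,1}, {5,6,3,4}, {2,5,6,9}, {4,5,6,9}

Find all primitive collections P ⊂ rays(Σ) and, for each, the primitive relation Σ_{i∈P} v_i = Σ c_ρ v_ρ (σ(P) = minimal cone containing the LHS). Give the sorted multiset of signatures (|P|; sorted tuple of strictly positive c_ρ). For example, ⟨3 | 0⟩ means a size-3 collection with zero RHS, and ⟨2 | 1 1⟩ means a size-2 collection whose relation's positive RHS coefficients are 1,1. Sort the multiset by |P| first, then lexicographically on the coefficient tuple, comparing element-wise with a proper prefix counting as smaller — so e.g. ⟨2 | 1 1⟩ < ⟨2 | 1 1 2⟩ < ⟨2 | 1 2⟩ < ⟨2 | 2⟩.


Primitive collections (11):

  P={1,2}:  v_{1} + v_{2} = v_{8}  ⇒ sig = ⟨2 | 1⟩
  P={2,4}:  v_{2} + v_{4} = v_{7}  ⇒ sig = ⟨2 | 1⟩
  P={5,7}:  v_{5} + v_{7} = v_{6}  ⇒ sig = ⟨2 | 1⟩
  P={3,9}:  v_{3} + v_{9} = v_{4} + v_{5}  ⇒ sig = ⟨2 | 1 1⟩
  P={4,8}:  v_{4} + v_{8} = v_{1} + v_{7}  ⇒ sig = ⟨2 | 1 1⟩
  P={3,7}:  v_{3} + v_{7} = v_{1} + v_{4} + 2·v_{6}  ⇒ sig = ⟨2 | 1 1 2⟩
  P={2,3}:  v_{2} + v_{3} = v_{1} + 2·v_{6}  ⇒ sig = ⟨2 | 1 2⟩
  P={3,8}:  v_{3} + v_{8} = 2·v_{1} + 2·v_{6}  ⇒ sig = ⟨2 | 2 2⟩
  P={1,6,9}:  v_{1} + v_{6} + v_{9} = 0  ⇒ sig = ⟨3 | 0⟩
  P={6,8,9}:  v_{6} + v_{8} + v_{9} = v_{2}  ⇒ sig = ⟨3 | 1⟩
  P={1,4,5,6}:  v_{1} + v_{4} + v_{5} + v_{6} = v_{3}  ⇒ sig = ⟨4 | 1⟩

Sorted signature multiset PRS(X):
{ ⟨2 | 1⟩ ×3,  ⟨2 | 1 1⟩ ×2,  ⟨2 | 1 1 2⟩,  ⟨2 | 1 2⟩,  ⟨2 | 2 2⟩,  ⟨3 | 0⟩,  ⟨3 | 1⟩,  ⟨4 | 1⟩ }


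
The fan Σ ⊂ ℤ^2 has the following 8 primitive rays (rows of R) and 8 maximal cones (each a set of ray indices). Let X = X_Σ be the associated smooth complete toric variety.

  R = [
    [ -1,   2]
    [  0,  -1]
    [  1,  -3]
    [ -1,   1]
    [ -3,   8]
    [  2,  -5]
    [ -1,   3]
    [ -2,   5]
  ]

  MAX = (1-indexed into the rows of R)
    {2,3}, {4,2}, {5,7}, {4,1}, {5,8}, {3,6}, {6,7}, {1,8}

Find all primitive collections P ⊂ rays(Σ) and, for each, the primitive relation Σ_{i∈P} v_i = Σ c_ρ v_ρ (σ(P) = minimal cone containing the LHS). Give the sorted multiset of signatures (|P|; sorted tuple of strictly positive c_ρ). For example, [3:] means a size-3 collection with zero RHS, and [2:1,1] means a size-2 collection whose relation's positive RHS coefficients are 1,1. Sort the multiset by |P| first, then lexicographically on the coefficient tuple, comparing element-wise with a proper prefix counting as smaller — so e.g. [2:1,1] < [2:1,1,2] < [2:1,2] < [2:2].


Δ(Σ) — 8 vertices, 20 min non-faces:

  • {3,7}:  v_{3} + v_{7} = 0 ; sig = [2:]
  • {6,8}:  v_{6} + v_{8} = 0 ; sig = [2:]
  • {1,2}:  v_{1} + v_{2} = v_{4} ; sig = [2:1]
  • {1,3}:  v_{1} + v_{3} = v_{2} ; sig = [2:1]
  • {1,6}:  v_{1} + v_{6} = v_{3} ; sig = [2:1]
  • {1,7}:  v_{1} + v_{7} = v_{8} ; sig = [2:1]
  • {2,7}:  v_{2} + v_{7} = v_{1} ; sig = [2:1]
  • {3,5}:  v_{3} + v_{5} = v_{8} ; sig = [2:1]
  • {3,8}:  v_{3} + v_{8} = v_{1} ; sig = [2:1]
  • {5,6}:  v_{5} + v_{6} = v_{7} ; sig = [2:1]
  • {7,8}:  v_{7} + v_{8} = v_{5} ; sig = [2:1]
  • {2,5}:  v_{2} + v_{5} = v_{1} + v_{8} ; sig = [2:1,1]
  • {4,6}:  v_{4} + v_{6} = v_{2} + v_{3} ; sig = [2:1,1]
  • {4,5}:  v_{4} + v_{5} = 2·v_{1} + v_{8} ; sig = [2:1,2]
  • {1,5}:  v_{1} + v_{5} = 2·v_{8} ; sig = [2:2]
  • {2,6}:  v_{2} + v_{6} = 2·v_{3} ; sig = [2:2]
  • {2,8}:  v_{2} + v_{8} = 2·v_{1} ; sig = [2:2]
  • {3,4}:  v_{3} + v_{4} = 2·v_{2} ; sig = [2:2]
  • {4,7}:  v_{4} + v_{7} = 2·v_{1} ; sig = [2:2]
  • {4,8}:  v_{4} + v_{8} = 3·v_{1} ; sig = [2:3]

so the primitive-relation signature multiset is
{ [2:] ×2,  [2:1] ×9,  [2:1,1] ×2,  [2:1,2],  [2:2] ×5,  [2:3] }


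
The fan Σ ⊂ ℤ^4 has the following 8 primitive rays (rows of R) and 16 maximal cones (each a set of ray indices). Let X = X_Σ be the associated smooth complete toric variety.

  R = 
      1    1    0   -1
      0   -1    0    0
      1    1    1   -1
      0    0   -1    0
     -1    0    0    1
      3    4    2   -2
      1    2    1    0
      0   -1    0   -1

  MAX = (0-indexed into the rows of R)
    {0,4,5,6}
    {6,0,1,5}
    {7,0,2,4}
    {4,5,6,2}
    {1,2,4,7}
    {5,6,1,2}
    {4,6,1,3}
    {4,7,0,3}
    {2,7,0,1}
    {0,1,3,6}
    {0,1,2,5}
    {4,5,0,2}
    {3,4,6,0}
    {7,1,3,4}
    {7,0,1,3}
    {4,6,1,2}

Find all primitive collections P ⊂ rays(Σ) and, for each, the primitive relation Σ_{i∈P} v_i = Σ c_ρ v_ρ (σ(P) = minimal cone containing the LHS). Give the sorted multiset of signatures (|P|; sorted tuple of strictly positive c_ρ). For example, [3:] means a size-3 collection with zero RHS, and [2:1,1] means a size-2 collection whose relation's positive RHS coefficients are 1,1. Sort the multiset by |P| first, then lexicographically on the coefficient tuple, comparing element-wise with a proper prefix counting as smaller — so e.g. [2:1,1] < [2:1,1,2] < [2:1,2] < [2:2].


Δ(Σ) — 8 vertices, 7 min non-faces:

  {2,3}:  v_{2} + v_{3} = v_{0}  ⇒ sig = [2:1]
  {6,7}:  v_{6} + v_{7} = v_{2}  ⇒ sig = [2:1]
  {3,5}:  v_{3} + v_{5} = 2·v_{0} + v_{6}  ⇒ sig = [2:1,2]
  {5,7}:  v_{5} + v_{7} = v_{0} + 2·v_{2}  ⇒ sig = [2:1,2]
  {0,1,4}:  v_{0} + v_{1} + v_{4} = 0  ⇒ sig = [3:]
  {0,2,6}:  v_{0} + v_{2} + v_{6} = v_{5}  ⇒ sig = [3:1]
  {1,4,5}:  v_{1} + v_{4} + v_{5} = v_{2} + v_{6}  ⇒ sig = [3:1,1]

Signatures (|P|; sorted positive RHS coefficients), sorted:
{ [2:1] ×2,  [2:1,2] ×2,  [3:],  [3:1],  [3:1,1] }


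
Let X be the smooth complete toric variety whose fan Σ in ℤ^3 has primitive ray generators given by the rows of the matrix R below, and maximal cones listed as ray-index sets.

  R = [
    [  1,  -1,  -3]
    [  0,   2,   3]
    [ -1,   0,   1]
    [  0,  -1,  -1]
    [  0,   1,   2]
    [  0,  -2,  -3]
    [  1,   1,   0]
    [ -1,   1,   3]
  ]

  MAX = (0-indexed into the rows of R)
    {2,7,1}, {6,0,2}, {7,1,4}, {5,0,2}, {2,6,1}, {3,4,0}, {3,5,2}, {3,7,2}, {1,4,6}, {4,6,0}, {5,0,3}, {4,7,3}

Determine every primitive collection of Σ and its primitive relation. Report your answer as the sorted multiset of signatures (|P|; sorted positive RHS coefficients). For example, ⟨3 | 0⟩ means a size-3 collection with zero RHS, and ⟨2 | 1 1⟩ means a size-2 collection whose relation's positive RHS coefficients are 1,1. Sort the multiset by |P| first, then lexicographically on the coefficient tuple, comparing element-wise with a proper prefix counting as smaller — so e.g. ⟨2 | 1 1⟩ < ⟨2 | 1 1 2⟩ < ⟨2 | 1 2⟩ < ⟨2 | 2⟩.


The 11 primitive collections of Σ (r=8, n=3):

  P={0,7}:  v_{0} + v_{7} = 0 — sig = ⟨2 | 0⟩
  P={1,5}:  v_{1} + v_{5} = 0 — sig = ⟨2 | 0⟩
  P={0,1}:  v_{0} + v_{1} = v_{6} — sig = ⟨2 | 1⟩
  P={1,3}:  v_{1} + v_{3} = v_{4} — sig = ⟨2 | 1⟩
  P={2,4}:  v_{2} + v_{4} = v_{7} — sig = ⟨2 | 1⟩
  P={4,5}:  v_{4} + v_{5} = v_{3} — sig = ⟨2 | 1⟩
  P={5,6}:  v_{5} + v_{6} = v_{0} — sig = ⟨2 | 1⟩
  P={6,7}:  v_{6} + v_{7} = v_{1} — sig = ⟨2 | 1⟩
  P={3,6}:  v_{3} + v_{6} = v_{0} + v_{4} — sig = ⟨2 | 1 1⟩
  P={5,7}:  v_{5} + v_{7} = v_{2} + v_{3} — sig = ⟨2 | 1 1⟩
  P={0,2,3}:  v_{0} + v_{2} + v_{3} = v_{5} — sig = ⟨3 | 1⟩

Signatures (|P|; sorted positive RHS coefficients), sorted:
[⟨2 | 0⟩, ⟨2 | 0⟩, ⟨2 | 1⟩, ⟨2 | 1⟩, ⟨2 | 1⟩, ⟨2 | 1⟩, ⟨2 | 1⟩, ⟨2 | 1⟩, ⟨2 | 1 1⟩, ⟨2 | 1 1⟩, ⟨3 | 1⟩]


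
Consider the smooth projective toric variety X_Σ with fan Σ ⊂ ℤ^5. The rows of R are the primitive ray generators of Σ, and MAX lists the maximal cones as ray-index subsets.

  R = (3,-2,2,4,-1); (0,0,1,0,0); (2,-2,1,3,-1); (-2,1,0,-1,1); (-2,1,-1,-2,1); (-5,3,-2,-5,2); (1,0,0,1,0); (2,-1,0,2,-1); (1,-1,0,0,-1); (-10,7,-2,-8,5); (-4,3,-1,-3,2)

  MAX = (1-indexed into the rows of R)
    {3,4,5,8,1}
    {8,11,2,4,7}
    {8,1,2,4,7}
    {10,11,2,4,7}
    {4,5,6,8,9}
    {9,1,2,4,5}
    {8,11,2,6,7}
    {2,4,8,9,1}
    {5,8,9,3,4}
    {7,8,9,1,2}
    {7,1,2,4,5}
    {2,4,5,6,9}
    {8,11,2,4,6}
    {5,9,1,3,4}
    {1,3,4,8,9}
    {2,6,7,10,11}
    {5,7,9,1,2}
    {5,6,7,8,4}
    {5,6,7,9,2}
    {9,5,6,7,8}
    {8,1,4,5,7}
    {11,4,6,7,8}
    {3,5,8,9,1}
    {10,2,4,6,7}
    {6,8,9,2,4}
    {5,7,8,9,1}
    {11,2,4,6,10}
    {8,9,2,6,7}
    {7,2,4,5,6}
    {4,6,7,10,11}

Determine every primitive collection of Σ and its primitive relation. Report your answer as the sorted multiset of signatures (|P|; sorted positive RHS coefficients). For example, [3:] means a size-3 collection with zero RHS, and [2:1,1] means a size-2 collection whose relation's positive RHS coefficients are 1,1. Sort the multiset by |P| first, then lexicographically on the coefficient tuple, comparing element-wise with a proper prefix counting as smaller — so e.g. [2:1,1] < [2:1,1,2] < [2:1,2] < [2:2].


|primitive collections| = 18. Relations:

  P = {1,6}:  v_{1} + v_{6} = v_{4}  ⟹  sig = [2:1]
  P = {2,3}:  v_{2} + v_{3} = v_{1} + v_{4} + v_{9}  ⟹  sig = [2:1,1,1]
  P = {3,7}:  v_{3} + v_{7} = v_{1} + v_{5} + v_{8}  ⟹  sig = [2:1,1,1]
  P = {5,11}:  v_{5} + v_{11} = v_{4} + v_{6} + v_{7}  ⟹  sig = [2:1,1,1]
  P = {9,10}:  v_{9} + v_{10} = v_{2} + v_{6} + v_{11}  ⟹  sig = [2:1,1,1]
  P = {9,11}:  v_{9} + v_{11} = v_{2} + v_{6} + v_{8}  ⟹  sig = [2:1,1,1]
  P = {1,10}:  v_{1} + v_{10} = v_{2} + 2·v_{4} + v_{7} + v_{11}  ⟹  sig = [2:1,1,1,2]
  P = {1,11}:  v_{1} + v_{11} = v_{2} + 2·v_{4} + v_{7} + v_{8}  ⟹  sig = [2:1,1,1,2]
  P = {3,6}:  v_{3} + v_{6} = 2·v_{4} + v_{5} + v_{8} + v_{9}  ⟹  sig = [2:1,1,1,2]
  P = {3,10}:  v_{3} + v_{10} = 2·v_{4} + v_{11}  ⟹  sig = [2:1,2]
  P = {3,11}:  v_{3} + v_{11} = 2·v_{4} + v_{8}  ⟹  sig = [2:1,2]
  P = {5,10}:  v_{5} + v_{10} = v_{2} + 2·v_{4} + 2·v_{6} + 2·v_{7}  ⟹  sig = [2:1,2,2,2]
  P = {8,10}:  v_{8} + v_{10} = 2·v_{11}  ⟹  sig = [2:2]
  P = {2,5,8}:  v_{2} + v_{5} + v_{8} = 0  ⟹  sig = [3:]
  P = {4,7,9}:  v_{4} + v_{7} + v_{9} = 0  ⟹  sig = [3:]
  P = {1,4,5,8,9}:  v_{1} + v_{4} + v_{5} + v_{8} + v_{9} = v_{3}  ⟹  sig = [5:1]
  P = {2,4,6,7,8}:  v_{2} + v_{4} + v_{6} + v_{7} + v_{8} = v_{11}  ⟹  sig = [5:1]
  P = {2,4,6,7,11}:  v_{2} + v_{4} + v_{6} + v_{7} + v_{11} = v_{10}  ⟹  sig = [5:1]

so the primitive-relation signature multiset is
    [2:1]
    [2:1,1,1]
    [2:1,1,1]
    [2:1,1,1]
    [2:1,1,1]
    [2:1,1,1]
    [2:1,1,1,2]
    [2:1,1,1,2]
    [2:1,1,1,2]
    [2:1,2]
    [2:1,2]
    [2:1,2,2,2]
    [2:2]
    [3:]
    [3:]
    [5:1]
    [5:1]
    [5:1]


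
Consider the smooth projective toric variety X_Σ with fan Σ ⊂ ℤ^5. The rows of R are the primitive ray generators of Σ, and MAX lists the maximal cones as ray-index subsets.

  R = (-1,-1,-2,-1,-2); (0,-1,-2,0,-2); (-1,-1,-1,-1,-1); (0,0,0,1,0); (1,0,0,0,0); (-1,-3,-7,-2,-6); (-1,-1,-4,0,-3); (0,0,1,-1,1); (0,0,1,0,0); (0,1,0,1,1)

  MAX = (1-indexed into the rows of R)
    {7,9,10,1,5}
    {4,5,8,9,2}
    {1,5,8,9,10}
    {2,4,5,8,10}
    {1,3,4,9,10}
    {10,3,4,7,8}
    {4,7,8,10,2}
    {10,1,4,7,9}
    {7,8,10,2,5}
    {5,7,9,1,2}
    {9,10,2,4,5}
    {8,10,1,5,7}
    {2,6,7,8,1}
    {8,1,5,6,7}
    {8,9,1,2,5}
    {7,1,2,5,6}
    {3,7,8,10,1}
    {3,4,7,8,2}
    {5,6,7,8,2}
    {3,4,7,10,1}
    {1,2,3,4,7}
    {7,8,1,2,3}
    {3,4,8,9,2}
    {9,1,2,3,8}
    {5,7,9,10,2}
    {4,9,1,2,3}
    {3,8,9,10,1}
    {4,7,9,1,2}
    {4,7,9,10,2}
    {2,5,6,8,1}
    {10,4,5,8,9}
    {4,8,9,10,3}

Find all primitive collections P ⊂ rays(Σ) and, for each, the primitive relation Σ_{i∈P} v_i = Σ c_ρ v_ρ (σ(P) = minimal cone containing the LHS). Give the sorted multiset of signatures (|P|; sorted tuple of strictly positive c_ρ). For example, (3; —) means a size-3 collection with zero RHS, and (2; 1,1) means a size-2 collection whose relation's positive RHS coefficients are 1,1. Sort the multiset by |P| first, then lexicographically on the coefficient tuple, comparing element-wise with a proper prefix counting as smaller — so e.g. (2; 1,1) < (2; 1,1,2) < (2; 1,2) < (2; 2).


Primitive collections (14):

  • {3,5}:  v_{3} + v_{5} = v_{2} + v_{8}  →  sig = (2; 1,1)
  • {4,6}:  v_{4} + v_{6} = 2·v_{2} + v_{7} + v_{8}  →  sig = (2; 1,1,2)
  • {6,9}:  v_{6} + v_{9} = 2·v_{1} + v_{2} + v_{5}  →  sig = (2; 1,1,2)
  • {6,10}:  v_{6} + v_{10} = v_{5} + 2·v_{7} + v_{8}  →  sig = (2; 1,1,2)
  • {3,6}:  v_{3} + v_{6} = v_{1} + 2·v_{2} + v_{7} + 2·v_{8}  →  sig = (2; 1,1,2,2)
  • {1,2,10}:  v_{1} + v_{2} + v_{10} = v_{7}  →  sig = (3; 1)
  • {1,4,5}:  v_{1} + v_{4} + v_{5} = v_{2}  →  sig = (3; 1)
  • {1,4,8}:  v_{1} + v_{4} + v_{8} = v_{3}  →  sig = (3; 1)
  • {7,8,9}:  v_{7} + v_{8} + v_{9} = v_{1}  →  sig = (3; 1)
  • {2,3,10}:  v_{2} + v_{3} + v_{10} = v_{4} + v_{7} + v_{8}  →  sig = (3; 1,1,1)
  • {3,7,9}:  v_{3} + v_{7} + v_{9} = 2·v_{1} + v_{4}  →  sig = (3; 1,2)
  • {4,5,7}:  v_{4} + v_{5} + v_{7} = 2·v_{2} + v_{10}  →  sig = (3; 1,2)
  • {2,8,9,10}:  v_{2} + v_{8} + v_{9} + v_{10} = 0  →  sig = (4; —)
  • {1,2,5,7,8}:  v_{1} + v_{2} + v_{5} + v_{7} + v_{8} = v_{6}  →  sig = (5; 1)

Signatures (|P|; sorted positive RHS coefficients), sorted:
    |P|=2: 5 collections, coeffs (1,1), (1,1,2), (1,1,2), (1,1,2), (1,1,2,2)
    |P|=3: 7 collections, coeffs (1), (1), (1), (1), (1,1,1), (1,2), (1,2)
    |P|=4: 1 collection, coeffs ()
    |P|=5: 1 collection, coeffs (1)


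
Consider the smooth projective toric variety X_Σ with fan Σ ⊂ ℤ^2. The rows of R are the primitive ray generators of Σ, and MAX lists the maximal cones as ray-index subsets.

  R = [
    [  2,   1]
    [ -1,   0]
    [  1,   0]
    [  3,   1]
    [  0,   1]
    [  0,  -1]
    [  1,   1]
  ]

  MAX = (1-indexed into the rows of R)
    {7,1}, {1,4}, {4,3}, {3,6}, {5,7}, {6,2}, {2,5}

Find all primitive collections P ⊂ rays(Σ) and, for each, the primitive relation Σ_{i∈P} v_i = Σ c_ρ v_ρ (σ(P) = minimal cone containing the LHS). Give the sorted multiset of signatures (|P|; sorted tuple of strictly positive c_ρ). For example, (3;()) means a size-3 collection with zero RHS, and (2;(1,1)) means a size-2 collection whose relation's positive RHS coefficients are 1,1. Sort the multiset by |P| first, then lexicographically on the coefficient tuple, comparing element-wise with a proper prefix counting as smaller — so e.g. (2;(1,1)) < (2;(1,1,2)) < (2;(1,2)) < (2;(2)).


Σ has 14 primitive collections:

  P = {2,3}:  v_{2} + v_{3} = 0  so sig = (2;())
  P = {5,6}:  v_{5} + v_{6} = 0  so sig = (2;())
  P = {1,2}:  v_{1} + v_{2} = v_{7}  so sig = (2;(1))
  P = {1,3}:  v_{1} + v_{3} = v_{4}  so sig = (2;(1))
  P = {2,4}:  v_{2} + v_{4} = v_{1}  so sig = (2;(1))
  P = {2,7}:  v_{2} + v_{7} = v_{5}  so sig = (2;(1))
  P = {3,5}:  v_{3} + v_{5} = v_{7}  so sig = (2;(1))
  P = {3,7}:  v_{3} + v_{7} = v_{1}  so sig = (2;(1))
  P = {6,7}:  v_{6} + v_{7} = v_{3}  so sig = (2;(1))
  P = {4,5}:  v_{4} + v_{5} = v_{1} + v_{7}  so sig = (2;(1,1))
  P = {1,5}:  v_{1} + v_{5} = 2·v_{7}  so sig = (2;(2))
  P = {1,6}:  v_{1} + v_{6} = 2·v_{3}  so sig = (2;(2))
  P = {4,7}:  v_{4} + v_{7} = 2·v_{1}  so sig = (2;(2))
  P = {4,6}:  v_{4} + v_{6} = 3·v_{3}  so sig = (2;(3))

so the primitive-relation signature multiset is
    (2;())
    (2;())
    (2;(1))
    (2;(1))
    (2;(1))
    (2;(1))
    (2;(1))
    (2;(1))
    (2;(1))
    (2;(1,1))
    (2;(2))
    (2;(2))
    (2;(2))
    (2;(3))


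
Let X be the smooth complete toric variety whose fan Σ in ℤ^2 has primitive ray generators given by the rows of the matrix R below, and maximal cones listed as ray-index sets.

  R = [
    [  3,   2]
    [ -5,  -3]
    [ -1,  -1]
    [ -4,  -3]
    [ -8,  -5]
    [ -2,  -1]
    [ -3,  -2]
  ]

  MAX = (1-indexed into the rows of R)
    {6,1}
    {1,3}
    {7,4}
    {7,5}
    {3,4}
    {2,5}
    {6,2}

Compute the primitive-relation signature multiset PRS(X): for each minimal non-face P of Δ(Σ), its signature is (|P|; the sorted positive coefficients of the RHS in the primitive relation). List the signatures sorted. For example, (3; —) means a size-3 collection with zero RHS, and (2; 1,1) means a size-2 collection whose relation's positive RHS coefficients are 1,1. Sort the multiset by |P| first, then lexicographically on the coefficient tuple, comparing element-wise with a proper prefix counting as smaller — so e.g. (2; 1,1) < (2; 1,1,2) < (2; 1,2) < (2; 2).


14 minimal non-faces of Δ(Σ) (on 7 rays):

  P = {1,7}:  v_{1} + v_{7} = 0  ⟹  sig = (2; —)
  P = {1,2}:  v_{1} + v_{2} = v_{6}  ⟹  sig = (2; 1)
  P = {1,4}:  v_{1} + v_{4} = v_{3}  ⟹  sig = (2; 1)
  P = {1,5}:  v_{1} + v_{5} = v_{2}  ⟹  sig = (2; 1)
  P = {2,7}:  v_{2} + v_{7} = v_{5}  ⟹  sig = (2; 1)
  P = {3,6}:  v_{3} + v_{6} = v_{7}  ⟹  sig = (2; 1)
  P = {3,7}:  v_{3} + v_{7} = v_{4}  ⟹  sig = (2; 1)
  P = {6,7}:  v_{6} + v_{7} = v_{2}  ⟹  sig = (2; 1)
  P = {2,3}:  v_{2} + v_{3} = 2·v_{7}  ⟹  sig = (2; 2)
  P = {4,6}:  v_{4} + v_{6} = 2·v_{7}  ⟹  sig = (2; 2)
  P = {5,6}:  v_{5} + v_{6} = 2·v_{2}  ⟹  sig = (2; 2)
  P = {2,4}:  v_{2} + v_{4} = 3·v_{7}  ⟹  sig = (2; 3)
  P = {3,5}:  v_{3} + v_{5} = 3·v_{7}  ⟹  sig = (2; 3)
  P = {4,5}:  v_{4} + v_{5} = 4·v_{7}  ⟹  sig = (2; 4)

Signatures (|P|; sorted positive RHS coefficients), sorted:
    |P|=2: 14 collections, coeffs (), (1), (1), (1), (1), (1), (1), (1), (2), (2), (2), (3), (3), (4)


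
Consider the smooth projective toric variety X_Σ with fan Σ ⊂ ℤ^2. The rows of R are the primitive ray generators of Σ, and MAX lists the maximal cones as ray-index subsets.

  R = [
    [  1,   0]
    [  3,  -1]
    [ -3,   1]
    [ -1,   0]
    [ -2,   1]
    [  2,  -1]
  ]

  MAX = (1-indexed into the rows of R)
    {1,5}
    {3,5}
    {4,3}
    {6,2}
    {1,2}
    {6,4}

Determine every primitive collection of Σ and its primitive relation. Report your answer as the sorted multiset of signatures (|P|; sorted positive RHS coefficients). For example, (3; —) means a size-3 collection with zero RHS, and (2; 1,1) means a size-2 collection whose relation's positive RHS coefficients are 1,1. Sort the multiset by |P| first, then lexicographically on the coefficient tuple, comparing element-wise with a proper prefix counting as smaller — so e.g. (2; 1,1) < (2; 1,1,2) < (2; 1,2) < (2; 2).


Primitive collections (9):

  P = {1,4}:  v_{1} + v_{4} = 0  so sig = (2; —)
  P = {2,3}:  v_{2} + v_{3} = 0  so sig = (2; —)
  P = {5,6}:  v_{5} + v_{6} = 0  so sig = (2; —)
  P = {1,3}:  v_{1} + v_{3} = v_{5}  so sig = (2; 1)
  P = {1,6}:  v_{1} + v_{6} = v_{2}  so sig = (2; 1)
  P = {2,4}:  v_{2} + v_{4} = v_{6}  so sig = (2; 1)
  P = {2,5}:  v_{2} + v_{5} = v_{1}  so sig = (2; 1)
  P = {3,6}:  v_{3} + v_{6} = v_{4}  so sig = (2; 1)
  P = {4,5}:  v_{4} + v_{5} = v_{3}  so sig = (2; 1)

so the primitive-relation signature multiset is
    |P|=2: 9 collections, coeffs (), (), (), (1), (1), (1), (1), (1), (1)


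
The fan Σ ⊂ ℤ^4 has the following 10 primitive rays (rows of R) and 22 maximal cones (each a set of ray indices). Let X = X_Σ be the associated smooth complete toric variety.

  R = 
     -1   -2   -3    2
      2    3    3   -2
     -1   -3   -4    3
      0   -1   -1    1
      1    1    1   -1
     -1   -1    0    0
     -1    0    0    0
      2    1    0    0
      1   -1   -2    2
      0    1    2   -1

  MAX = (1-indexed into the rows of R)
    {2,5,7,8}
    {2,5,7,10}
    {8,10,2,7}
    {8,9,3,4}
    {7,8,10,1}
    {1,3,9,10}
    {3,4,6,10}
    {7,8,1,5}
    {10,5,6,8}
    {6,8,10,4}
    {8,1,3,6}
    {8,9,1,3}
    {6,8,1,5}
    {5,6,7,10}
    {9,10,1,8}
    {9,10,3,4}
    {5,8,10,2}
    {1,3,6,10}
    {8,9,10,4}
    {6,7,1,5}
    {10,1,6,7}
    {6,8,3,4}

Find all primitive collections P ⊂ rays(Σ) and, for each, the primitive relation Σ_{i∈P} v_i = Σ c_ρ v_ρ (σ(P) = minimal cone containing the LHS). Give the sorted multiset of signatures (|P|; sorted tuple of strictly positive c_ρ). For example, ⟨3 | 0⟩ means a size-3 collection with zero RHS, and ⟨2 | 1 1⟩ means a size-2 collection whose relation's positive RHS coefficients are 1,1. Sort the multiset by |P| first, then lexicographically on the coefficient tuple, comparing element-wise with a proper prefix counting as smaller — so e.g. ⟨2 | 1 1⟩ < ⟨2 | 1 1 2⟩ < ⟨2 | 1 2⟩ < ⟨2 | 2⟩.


Σ has 18 primitive collections:

  P={1,4}:  v_{1} + v_{4} = v_{3}  so sig = ⟨2 | 1⟩
  P={1,2}:  v_{1} + v_{2} = v_{7} + v_{8}  so sig = ⟨2 | 1 1⟩
  P={2,4}:  v_{2} + v_{4} = v_{8} + v_{10}  so sig = ⟨2 | 1 1⟩
  P={2,6}:  v_{2} + v_{6} = v_{5} + v_{10}  so sig = ⟨2 | 1 1⟩
  P={4,5}:  v_{4} + v_{5} = v_{6} + v_{8}  so sig = ⟨2 | 1 1⟩
  P={4,7}:  v_{4} + v_{7} = v_{1} + v_{10}  so sig = ⟨2 | 1 1⟩
  P={5,9}:  v_{5} + v_{9} = v_{4} + v_{8}  so sig = ⟨2 | 1 1⟩
  P={2,3}:  v_{2} + v_{3} = v_{1} + v_{8} + v_{10}  so sig = ⟨2 | 1 1 1⟩
  P={3,5}:  v_{3} + v_{5} = v_{1} + v_{6} + v_{8}  so sig = ⟨2 | 1 1 1⟩
  P={3,7}:  v_{3} + v_{7} = 2·v_{1} + v_{10}  so sig = ⟨2 | 1 2⟩
  P={2,9}:  v_{2} + v_{9} = v_{1} + 2·v_{8} + 2·v_{10}  so sig = ⟨2 | 1 2 2⟩
  P={7,9}:  v_{7} + v_{9} = 2·v_{1} + v_{8} + 2·v_{10}  so sig = ⟨2 | 1 2 2⟩
  P={6,9}:  v_{6} + v_{9} = 2·v_{4}  so sig = ⟨2 | 2⟩
  P={1,5,10}:  v_{1} + v_{5} + v_{10} = 0  so sig = ⟨3 | 0⟩
  P={6,7,8}:  v_{6} + v_{7} + v_{8} = 0  so sig = ⟨3 | 0⟩
  P={3,8,10}:  v_{3} + v_{8} + v_{10} = v_{9}  so sig = ⟨3 | 1⟩
  P={1,6,8,10}:  v_{1} + v_{6} + v_{8} + v_{10} = v_{4}  so sig = ⟨4 | 1⟩
  P={5,7,8,10}:  v_{5} + v_{7} + v_{8} + v_{10} = v_{2}  so sig = ⟨4 | 1⟩

Sorted signature multiset PRS(X):
    ⟨2 | 1⟩
    ⟨2 | 1 1⟩
    ⟨2 | 1 1⟩
    ⟨2 | 1 1⟩
    ⟨2 | 1 1⟩
    ⟨2 | 1 1⟩
    ⟨2 | 1 1⟩
    ⟨2 | 1 1 1⟩
    ⟨2 | 1 1 1⟩
    ⟨2 | 1 2⟩
    ⟨2 | 1 2 2⟩
    ⟨2 | 1 2 2⟩
    ⟨2 | 2⟩
    ⟨3 | 0⟩
    ⟨3 | 0⟩
    ⟨3 | 1⟩
    ⟨4 | 1⟩
    ⟨4 | 1⟩


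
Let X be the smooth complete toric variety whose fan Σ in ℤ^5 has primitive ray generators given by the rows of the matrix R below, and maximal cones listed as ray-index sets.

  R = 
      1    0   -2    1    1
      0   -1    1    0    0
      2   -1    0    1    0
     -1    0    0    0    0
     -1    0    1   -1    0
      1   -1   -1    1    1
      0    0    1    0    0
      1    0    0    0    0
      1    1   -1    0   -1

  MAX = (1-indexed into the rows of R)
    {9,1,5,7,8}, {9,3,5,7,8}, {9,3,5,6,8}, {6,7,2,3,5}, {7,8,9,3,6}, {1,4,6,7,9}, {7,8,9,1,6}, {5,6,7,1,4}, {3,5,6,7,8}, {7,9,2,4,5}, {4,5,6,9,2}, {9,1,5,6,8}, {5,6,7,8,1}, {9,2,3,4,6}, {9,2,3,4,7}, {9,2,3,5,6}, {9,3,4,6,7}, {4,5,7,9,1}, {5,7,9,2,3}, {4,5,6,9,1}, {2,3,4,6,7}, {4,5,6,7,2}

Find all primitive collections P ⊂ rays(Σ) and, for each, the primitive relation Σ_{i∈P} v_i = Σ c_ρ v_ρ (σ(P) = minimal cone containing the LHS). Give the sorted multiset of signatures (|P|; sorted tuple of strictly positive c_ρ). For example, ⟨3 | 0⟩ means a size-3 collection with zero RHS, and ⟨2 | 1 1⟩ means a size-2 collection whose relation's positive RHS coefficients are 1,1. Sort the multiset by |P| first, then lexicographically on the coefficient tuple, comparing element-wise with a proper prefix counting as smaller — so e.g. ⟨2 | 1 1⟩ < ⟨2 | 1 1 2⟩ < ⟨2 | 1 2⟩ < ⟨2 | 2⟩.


The 7 primitive collections of Σ (r=9, n=5):

  P = {4,8}:  v_{4} + v_{8} = 0  ⇒ sig = ⟨2 | 0⟩
  P = {1,2}:  v_{1} + v_{2} = v_{6}  ⇒ sig = ⟨2 | 1⟩
  P = {2,8}:  v_{2} + v_{8} = v_{3} + v_{5}  ⇒ sig = ⟨2 | 1 1⟩
  P = {1,3}:  v_{1} + v_{3} = 2·v_{6} + v_{7} + v_{9}  ⇒ sig = ⟨2 | 1 1 2⟩
  P = {3,4,5}:  v_{3} + v_{4} + v_{5} = v_{2}  ⇒ sig = ⟨3 | 1⟩
  P = {2,6,7,9}:  v_{2} + v_{6} + v_{7} + v_{9} = v_{3}  ⇒ sig = ⟨4 | 1⟩
  P = {5,6,7,9}:  v_{5} + v_{6} + v_{7} + v_{9} = v_{8}  ⇒ sig = ⟨4 | 1⟩

Signatures (|P|; sorted positive RHS coefficients), sorted:
[⟨2 | 0⟩, ⟨2 | 1⟩, ⟨2 | 1 1⟩, ⟨2 | 1 1 2⟩, ⟨3 | 1⟩, ⟨4 | 1⟩, ⟨4 | 1⟩]


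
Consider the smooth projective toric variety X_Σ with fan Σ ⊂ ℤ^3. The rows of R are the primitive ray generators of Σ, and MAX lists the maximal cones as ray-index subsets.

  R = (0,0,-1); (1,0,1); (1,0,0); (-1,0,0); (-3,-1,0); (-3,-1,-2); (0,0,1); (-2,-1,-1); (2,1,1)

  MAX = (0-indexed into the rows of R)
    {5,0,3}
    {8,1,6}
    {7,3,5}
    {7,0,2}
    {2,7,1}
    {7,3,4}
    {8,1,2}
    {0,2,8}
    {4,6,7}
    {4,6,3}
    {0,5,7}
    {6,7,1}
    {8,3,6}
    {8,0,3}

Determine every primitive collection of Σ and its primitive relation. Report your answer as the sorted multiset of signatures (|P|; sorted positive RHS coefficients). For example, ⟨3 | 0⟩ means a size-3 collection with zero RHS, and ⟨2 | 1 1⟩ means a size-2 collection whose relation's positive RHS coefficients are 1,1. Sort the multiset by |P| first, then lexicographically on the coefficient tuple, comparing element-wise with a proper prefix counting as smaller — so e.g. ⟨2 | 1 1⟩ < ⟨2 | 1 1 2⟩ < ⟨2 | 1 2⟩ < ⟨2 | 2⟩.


Δ(Σ) — 9 vertices, 17 min non-faces:

  P={0,6}:  v_{0} + v_{6} = 0  ⇒ sig = ⟨2 | 0⟩
  P={2,3}:  v_{2} + v_{3} = 0  ⇒ sig = ⟨2 | 0⟩
  P={7,8}:  v_{7} + v_{8} = 0  ⇒ sig = ⟨2 | 0⟩
  P={0,1}:  v_{0} + v_{1} = v_{2}  ⇒ sig = ⟨2 | 1⟩
  P={1,3}:  v_{1} + v_{3} = v_{6}  ⇒ sig = ⟨2 | 1⟩
  P={1,5}:  v_{1} + v_{5} = v_{7}  ⇒ sig = ⟨2 | 1⟩
  P={2,6}:  v_{2} + v_{6} = v_{1}  ⇒ sig = ⟨2 | 1⟩
  P={0,4}:  v_{0} + v_{4} = v_{3} + v_{7}  ⇒ sig = ⟨2 | 1 1⟩
  P={2,4}:  v_{2} + v_{4} = v_{6} + v_{7}  ⇒ sig = ⟨2 | 1 1⟩
  P={2,5}:  v_{2} + v_{5} = v_{0} + v_{7}  ⇒ sig = ⟨2 | 1 1⟩
  P={4,8}:  v_{4} + v_{8} = v_{3} + v_{6}  ⇒ sig = ⟨2 | 1 1⟩
  P={5,6}:  v_{5} + v_{6} = v_{3} + v_{7}  ⇒ sig = ⟨2 | 1 1⟩
  P={5,8}:  v_{5} + v_{8} = v_{0} + v_{3}  ⇒ sig = ⟨2 | 1 1⟩
  P={1,4}:  v_{1} + v_{4} = 2·v_{6} + v_{7}  ⇒ sig = ⟨2 | 1 2⟩
  P={4,5}:  v_{4} + v_{5} = 2·v_{3} + 2·v_{7}  ⇒ sig = ⟨2 | 2 2⟩
  P={0,3,7}:  v_{0} + v_{3} + v_{7} = v_{5}  ⇒ sig = ⟨3 | 1⟩
  P={3,6,7}:  v_{3} + v_{6} + v_{7} = v_{4}  ⇒ sig = ⟨3 | 1⟩

Hence PRS(X_Σ) =
[⟨2 | 0⟩, ⟨2 | 0⟩, ⟨2 | 0⟩, ⟨2 | 1⟩, ⟨2 | 1⟩, ⟨2 | 1⟩, ⟨2 | 1⟩, ⟨2 | 1 1⟩, ⟨2 | 1 1⟩, ⟨2 | 1 1⟩, ⟨2 | 1 1⟩, ⟨2 | 1 1⟩, ⟨2 | 1 1⟩, ⟨2 | 1 2⟩, ⟨2 | 2 2⟩, ⟨3 | 1⟩, ⟨3 | 1⟩]


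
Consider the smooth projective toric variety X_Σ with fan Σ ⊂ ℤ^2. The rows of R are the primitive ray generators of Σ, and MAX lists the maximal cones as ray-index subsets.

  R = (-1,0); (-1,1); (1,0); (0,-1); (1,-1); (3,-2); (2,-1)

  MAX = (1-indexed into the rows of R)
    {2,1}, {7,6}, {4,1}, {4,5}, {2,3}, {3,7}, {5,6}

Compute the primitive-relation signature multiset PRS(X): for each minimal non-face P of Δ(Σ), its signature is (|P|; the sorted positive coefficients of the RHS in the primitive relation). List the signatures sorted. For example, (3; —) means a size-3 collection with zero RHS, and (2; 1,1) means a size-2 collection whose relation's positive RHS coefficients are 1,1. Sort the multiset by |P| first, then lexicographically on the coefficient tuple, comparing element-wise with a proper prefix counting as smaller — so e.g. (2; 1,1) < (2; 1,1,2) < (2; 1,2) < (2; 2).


Minimal non-faces — 14 found among 7 rays, 7 max cones:

  P={1,3}:  v_{1} + v_{3} = 0  ⇒ sig = (2; —)
  P={2,5}:  v_{2} + v_{5} = 0  ⇒ sig = (2; —)
  P={1,5}:  v_{1} + v_{5} = v_{4}  ⇒ sig = (2; 1)
  P={1,7}:  v_{1} + v_{7} = v_{5}  ⇒ sig = (2; 1)
  P={2,4}:  v_{2} + v_{4} = v_{1}  ⇒ sig = (2; 1)
  P={2,6}:  v_{2} + v_{6} = v_{7}  ⇒ sig = (2; 1)
  P={2,7}:  v_{2} + v_{7} = v_{3}  ⇒ sig = (2; 1)
  P={3,4}:  v_{3} + v_{4} = v_{5}  ⇒ sig = (2; 1)
  P={3,5}:  v_{3} + v_{5} = v_{7}  ⇒ sig = (2; 1)
  P={5,7}:  v_{5} + v_{7} = v_{6}  ⇒ sig = (2; 1)
  P={1,6}:  v_{1} + v_{6} = 2·v_{5}  ⇒ sig = (2; 2)
  P={3,6}:  v_{3} + v_{6} = 2·v_{7}  ⇒ sig = (2; 2)
  P={4,7}:  v_{4} + v_{7} = 2·v_{5}  ⇒ sig = (2; 2)
  P={4,6}:  v_{4} + v_{6} = 3·v_{5}  ⇒ sig = (2; 3)

Signatures (|P|; sorted positive RHS coefficients), sorted:
    (2; —)
    (2; —)
    (2; 1)
    (2; 1)
    (2; 1)
    (2; 1)
    (2; 1)
    (2; 1)
    (2; 1)
    (2; 1)
    (2; 2)
    (2; 2)
    (2; 2)
    (2; 3)


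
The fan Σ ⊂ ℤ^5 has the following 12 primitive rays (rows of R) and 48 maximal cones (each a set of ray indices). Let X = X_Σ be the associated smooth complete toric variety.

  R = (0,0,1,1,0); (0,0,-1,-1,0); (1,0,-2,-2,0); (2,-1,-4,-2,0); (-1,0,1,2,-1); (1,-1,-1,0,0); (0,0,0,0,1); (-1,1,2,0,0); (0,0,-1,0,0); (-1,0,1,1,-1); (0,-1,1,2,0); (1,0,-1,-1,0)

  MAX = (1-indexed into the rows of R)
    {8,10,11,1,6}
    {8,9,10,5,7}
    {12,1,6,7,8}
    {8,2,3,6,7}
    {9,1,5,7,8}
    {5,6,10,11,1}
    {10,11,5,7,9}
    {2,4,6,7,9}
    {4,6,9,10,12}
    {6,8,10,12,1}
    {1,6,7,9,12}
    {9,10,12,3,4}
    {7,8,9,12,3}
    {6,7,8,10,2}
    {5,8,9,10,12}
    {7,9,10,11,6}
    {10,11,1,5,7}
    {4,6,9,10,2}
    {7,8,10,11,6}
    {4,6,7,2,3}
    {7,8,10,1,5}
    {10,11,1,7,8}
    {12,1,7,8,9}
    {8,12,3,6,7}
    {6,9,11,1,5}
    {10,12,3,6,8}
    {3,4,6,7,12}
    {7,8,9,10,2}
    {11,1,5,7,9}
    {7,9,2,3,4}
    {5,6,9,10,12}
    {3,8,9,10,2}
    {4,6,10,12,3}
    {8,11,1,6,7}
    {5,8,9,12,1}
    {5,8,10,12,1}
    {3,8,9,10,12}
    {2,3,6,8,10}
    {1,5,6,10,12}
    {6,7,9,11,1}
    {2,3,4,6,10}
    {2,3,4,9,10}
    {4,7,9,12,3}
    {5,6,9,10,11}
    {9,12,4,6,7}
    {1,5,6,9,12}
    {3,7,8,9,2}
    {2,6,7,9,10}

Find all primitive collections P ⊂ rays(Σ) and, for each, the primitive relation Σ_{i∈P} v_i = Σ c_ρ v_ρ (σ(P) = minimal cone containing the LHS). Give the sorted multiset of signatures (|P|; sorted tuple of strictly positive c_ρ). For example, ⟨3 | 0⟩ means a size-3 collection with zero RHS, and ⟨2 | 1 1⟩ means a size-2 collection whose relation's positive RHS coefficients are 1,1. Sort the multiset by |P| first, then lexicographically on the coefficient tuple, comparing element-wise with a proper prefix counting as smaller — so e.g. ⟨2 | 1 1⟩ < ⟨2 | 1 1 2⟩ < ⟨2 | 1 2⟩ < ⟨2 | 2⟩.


Minimal non-faces — 24 found among 12 rays, 48 max cones:

  P={1,2}:  v_{1} + v_{2} = 0 ; sig = ⟨2 | 0⟩
  P={1,3}:  v_{1} + v_{3} = v_{12} ; sig = ⟨2 | 1⟩
  P={2,12}:  v_{2} + v_{12} = v_{3} ; sig = ⟨2 | 1⟩
  P={3,11}:  v_{3} + v_{11} = v_{6} ; sig = ⟨2 | 1⟩
  P={4,8}:  v_{4} + v_{8} = v_{3} ; sig = ⟨2 | 1⟩
  P={2,5}:  v_{2} + v_{5} = v_{9} + v_{10} ; sig = ⟨2 | 1 1⟩
  P={11,12}:  v_{11} + v_{12} = v_{1} + v_{6} ; sig = ⟨2 | 1 1⟩
  P={1,4}:  v_{1} + v_{4} = v_{6} + v_{9} + v_{12} ; sig = ⟨2 | 1 1 1⟩
  P={2,11}:  v_{2} + v_{11} = v_{6} + v_{7} + v_{10} ; sig = ⟨2 | 1 1 1⟩
  P={3,5}:  v_{3} + v_{5} = v_{9} + v_{10} + v_{12} ; sig = ⟨2 | 1 1 1⟩
  P={4,5}:  v_{4} + v_{5} = v_{6} + 2·v_{9} + v_{10} + v_{12} ; sig = ⟨2 | 1 1 1 2⟩
  P={4,11}:  v_{4} + v_{11} = 2·v_{6} + v_{9} ; sig = ⟨2 | 1 2⟩
  P={6,8,9}:  v_{6} + v_{8} + v_{9} = 0 ; sig = ⟨3 | 0⟩
  P={7,10,12}:  v_{7} + v_{10} + v_{12} = 0 ; sig = ⟨3 | 0⟩
  P={1,9,10}:  v_{1} + v_{9} + v_{10} = v_{5} ; sig = ⟨3 | 1⟩
  P={3,6,9}:  v_{3} + v_{6} + v_{9} = v_{4} ; sig = ⟨3 | 1⟩
  P={3,7,10}:  v_{3} + v_{7} + v_{10} = v_{2} ; sig = ⟨3 | 1⟩
  P={5,6,7}:  v_{5} + v_{6} + v_{7} = v_{9} + v_{11} ; sig = ⟨3 | 1 1⟩
  P={5,6,8}:  v_{5} + v_{6} + v_{8} = v_{1} + v_{10} ; sig = ⟨3 | 1 1⟩
  P={5,7,12}:  v_{5} + v_{7} + v_{12} = v_{1} + v_{9} ; sig = ⟨3 | 1 1⟩
  P={4,7,10}:  v_{4} + v_{7} + v_{10} = v_{2} + v_{6} + v_{9} ; sig = ⟨3 | 1 1 1⟩
  P={8,9,11}:  v_{8} + v_{9} + v_{11} = v_{1} + v_{7} + v_{10} ; sig = ⟨3 | 1 1 1⟩
  P={5,8,11}:  v_{5} + v_{8} + v_{11} = 2·v_{1} + v_{7} + 2·v_{10} ; sig = ⟨3 | 1 2 2⟩
  P={1,6,7,10}:  v_{1} + v_{6} + v_{7} + v_{10} = v_{11} ; sig = ⟨4 | 1⟩

Hence PRS(X_Σ) =
[⟨2 | 0⟩, ⟨2 | 1⟩, ⟨2 | 1⟩, ⟨2 | 1⟩, ⟨2 | 1⟩, ⟨2 | 1 1⟩, ⟨2 | 1 1⟩, ⟨2 | 1 1 1⟩, ⟨2 | 1 1 1⟩, ⟨2 | 1 1 1⟩, ⟨2 | 1 1 1 2⟩, ⟨2 | 1 2⟩, ⟨3 | 0⟩, ⟨3 | 0⟩, ⟨3 | 1⟩, ⟨3 | 1⟩, ⟨3 | 1⟩, ⟨3 | 1 1⟩, ⟨3 | 1 1⟩, ⟨3 | 1 1⟩, ⟨3 | 1 1 1⟩, ⟨3 | 1 1 1⟩, ⟨3 | 1 2 2⟩, ⟨4 | 1⟩]


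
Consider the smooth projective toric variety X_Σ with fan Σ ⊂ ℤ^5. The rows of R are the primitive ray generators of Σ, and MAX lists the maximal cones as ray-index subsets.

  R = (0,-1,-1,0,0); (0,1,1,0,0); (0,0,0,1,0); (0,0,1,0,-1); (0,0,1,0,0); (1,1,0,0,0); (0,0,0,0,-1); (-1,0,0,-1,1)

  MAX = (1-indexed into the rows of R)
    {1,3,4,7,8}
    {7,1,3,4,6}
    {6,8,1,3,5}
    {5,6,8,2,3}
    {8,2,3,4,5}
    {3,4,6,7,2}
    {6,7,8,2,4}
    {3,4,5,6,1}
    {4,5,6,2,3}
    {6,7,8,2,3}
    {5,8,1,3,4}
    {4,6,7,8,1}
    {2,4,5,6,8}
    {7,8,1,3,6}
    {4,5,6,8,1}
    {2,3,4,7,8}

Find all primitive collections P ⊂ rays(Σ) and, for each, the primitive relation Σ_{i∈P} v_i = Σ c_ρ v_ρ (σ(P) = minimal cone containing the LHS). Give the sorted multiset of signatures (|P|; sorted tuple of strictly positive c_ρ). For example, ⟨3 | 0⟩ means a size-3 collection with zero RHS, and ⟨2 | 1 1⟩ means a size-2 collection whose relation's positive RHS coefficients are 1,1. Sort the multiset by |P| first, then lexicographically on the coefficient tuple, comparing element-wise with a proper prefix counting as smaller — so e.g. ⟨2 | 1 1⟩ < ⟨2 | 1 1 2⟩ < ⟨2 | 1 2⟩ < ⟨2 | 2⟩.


Σ has 3 primitive collections:

  P = {1,2}:  v_{1} + v_{2} = 0  so sig = ⟨2 | 0⟩
  P = {5,7}:  v_{5} + v_{7} = v_{4}  so sig = ⟨2 | 1⟩
  P = {3,4,6,8}:  v_{3} + v_{4} + v_{6} + v_{8} = v_{2}  so sig = ⟨4 | 1⟩

Hence PRS(X_Σ) =
    |P|=2: 2 collections, coeffs (), (1)
    |P|=4: 1 collection, coeffs (1)


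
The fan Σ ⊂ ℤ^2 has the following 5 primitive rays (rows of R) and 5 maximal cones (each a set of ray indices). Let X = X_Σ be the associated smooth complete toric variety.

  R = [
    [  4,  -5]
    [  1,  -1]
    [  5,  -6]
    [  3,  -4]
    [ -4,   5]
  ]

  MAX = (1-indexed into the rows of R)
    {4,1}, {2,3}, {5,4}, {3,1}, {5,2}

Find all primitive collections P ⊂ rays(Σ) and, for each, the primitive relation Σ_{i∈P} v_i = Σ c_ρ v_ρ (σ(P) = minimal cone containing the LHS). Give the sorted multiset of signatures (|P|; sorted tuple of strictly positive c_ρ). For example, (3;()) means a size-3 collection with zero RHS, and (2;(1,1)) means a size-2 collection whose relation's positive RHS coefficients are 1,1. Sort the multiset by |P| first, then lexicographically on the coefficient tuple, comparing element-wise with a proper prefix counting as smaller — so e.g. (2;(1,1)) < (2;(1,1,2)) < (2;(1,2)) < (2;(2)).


Minimal non-faces — 5 found among 5 rays, 5 max cones:

  • {1,5}:  v_{1} + v_{5} = 0  ⇒ sig = (2;())
  • {1,2}:  v_{1} + v_{2} = v_{3}  ⇒ sig = (2;(1))
  • {2,4}:  v_{2} + v_{4} = v_{1}  ⇒ sig = (2;(1))
  • {3,5}:  v_{3} + v_{5} = v_{2}  ⇒ sig = (2;(1))
  • {3,4}:  v_{3} + v_{4} = 2·v_{1}  ⇒ sig = (2;(2))

Signatures (|P|; sorted positive RHS coefficients), sorted:
[(2;()), (2;(1)), (2;(1)), (2;(1)), (2;(2))]


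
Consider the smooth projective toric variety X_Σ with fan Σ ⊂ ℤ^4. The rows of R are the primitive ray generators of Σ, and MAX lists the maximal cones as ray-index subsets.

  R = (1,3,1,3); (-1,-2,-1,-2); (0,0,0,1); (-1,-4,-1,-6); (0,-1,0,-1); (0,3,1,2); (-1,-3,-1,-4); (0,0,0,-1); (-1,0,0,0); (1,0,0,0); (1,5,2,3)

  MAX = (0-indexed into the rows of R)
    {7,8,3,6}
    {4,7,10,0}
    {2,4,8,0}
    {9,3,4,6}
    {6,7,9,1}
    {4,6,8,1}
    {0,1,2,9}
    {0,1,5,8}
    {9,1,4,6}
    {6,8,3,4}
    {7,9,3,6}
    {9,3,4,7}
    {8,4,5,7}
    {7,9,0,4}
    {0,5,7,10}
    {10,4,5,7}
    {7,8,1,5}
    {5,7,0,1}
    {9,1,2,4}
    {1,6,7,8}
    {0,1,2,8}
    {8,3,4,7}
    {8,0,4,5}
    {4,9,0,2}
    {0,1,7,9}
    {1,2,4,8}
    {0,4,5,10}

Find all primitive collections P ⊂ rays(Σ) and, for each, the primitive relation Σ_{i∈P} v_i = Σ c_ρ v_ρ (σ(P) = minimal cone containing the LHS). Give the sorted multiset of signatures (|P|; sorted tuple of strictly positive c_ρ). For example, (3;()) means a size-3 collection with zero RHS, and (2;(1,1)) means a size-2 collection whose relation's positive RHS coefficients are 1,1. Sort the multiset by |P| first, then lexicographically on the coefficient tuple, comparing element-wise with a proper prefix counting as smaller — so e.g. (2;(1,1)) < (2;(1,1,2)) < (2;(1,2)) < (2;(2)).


|primitive collections| = 23. Relations:

  P={2,7}:  v_{2} + v_{7} = 0  ⇒ sig = (2;())
  P={8,9}:  v_{8} + v_{9} = 0  ⇒ sig = (2;())
  P={0,6}:  v_{0} + v_{6} = v_{7}  ⇒ sig = (2;(1))
  P={1,10}:  v_{1} + v_{10} = v_{5} + v_{7}  ⇒ sig = (2;(1,1))
  P={2,3}:  v_{2} + v_{3} = v_{4} + v_{6}  ⇒ sig = (2;(1,1))
  P={2,5}:  v_{2} + v_{5} = v_{0} + v_{8}  ⇒ sig = (2;(1,1))
  P={2,6}:  v_{2} + v_{6} = v_{1} + v_{4}  ⇒ sig = (2;(1,1))
  P={5,9}:  v_{5} + v_{9} = v_{0} + v_{7}  ⇒ sig = (2;(1,1))
  P={2,10}:  v_{2} + v_{10} = v_{0} + v_{4} + v_{5}  ⇒ sig = (2;(1,1,1))
  P={6,10}:  v_{6} + v_{10} = v_{4} + v_{5} + 2·v_{7}  ⇒ sig = (2;(1,1,2))
  P={3,5}:  v_{3} + v_{5} = v_{4} + 3·v_{7} + v_{8}  ⇒ sig = (2;(1,1,3))
  P={0,3}:  v_{0} + v_{3} = v_{4} + 2·v_{7}  ⇒ sig = (2;(1,2))
  P={5,6}:  v_{5} + v_{6} = 2·v_{7} + v_{8}  ⇒ sig = (2;(1,2))
  P={8,10}:  v_{8} + v_{10} = v_{4} + 2·v_{5}  ⇒ sig = (2;(1,2))
  P={9,10}:  v_{9} + v_{10} = 2·v_{0} + v_{4} + 2·v_{7}  ⇒ sig = (2;(1,2,2))
  P={3,10}:  v_{3} + v_{10} = 2·v_{4} + v_{5} + 3·v_{7}  ⇒ sig = (2;(1,2,3))
  P={1,3}:  v_{1} + v_{3} = 2·v_{6}  ⇒ sig = (2;(2))
  P={0,1,4}:  v_{0} + v_{1} + v_{4} = 0  ⇒ sig = (3;())
  P={0,7,8}:  v_{0} + v_{7} + v_{8} = v_{5}  ⇒ sig = (3;(1))
  P={1,4,7}:  v_{1} + v_{4} + v_{7} = v_{6}  ⇒ sig = (3;(1))
  P={4,6,7}:  v_{4} + v_{6} + v_{7} = v_{3}  ⇒ sig = (3;(1))
  P={1,4,5}:  v_{1} + v_{4} + v_{5} = v_{7} + v_{8}  ⇒ sig = (3;(1,1))
  P={0,4,5,7}:  v_{0} + v_{4} + v_{5} + v_{7} = v_{10}  ⇒ sig = (4;(1))

Hence PRS(X_Σ) =
    |P|=2: 17 collections, coeffs (), (), (1), (1,1), (1,1), (1,1), (1,1), (1,1), (1,1,1), (1,1,2), (1,1,3), (1,2), (1,2), (1,2), (1,2,2), (1,2,3), (2)
    |P|=3: 5 collections, coeffs (), (1), (1), (1), (1,1)
    |P|=4: 1 collection, coeffs (1)


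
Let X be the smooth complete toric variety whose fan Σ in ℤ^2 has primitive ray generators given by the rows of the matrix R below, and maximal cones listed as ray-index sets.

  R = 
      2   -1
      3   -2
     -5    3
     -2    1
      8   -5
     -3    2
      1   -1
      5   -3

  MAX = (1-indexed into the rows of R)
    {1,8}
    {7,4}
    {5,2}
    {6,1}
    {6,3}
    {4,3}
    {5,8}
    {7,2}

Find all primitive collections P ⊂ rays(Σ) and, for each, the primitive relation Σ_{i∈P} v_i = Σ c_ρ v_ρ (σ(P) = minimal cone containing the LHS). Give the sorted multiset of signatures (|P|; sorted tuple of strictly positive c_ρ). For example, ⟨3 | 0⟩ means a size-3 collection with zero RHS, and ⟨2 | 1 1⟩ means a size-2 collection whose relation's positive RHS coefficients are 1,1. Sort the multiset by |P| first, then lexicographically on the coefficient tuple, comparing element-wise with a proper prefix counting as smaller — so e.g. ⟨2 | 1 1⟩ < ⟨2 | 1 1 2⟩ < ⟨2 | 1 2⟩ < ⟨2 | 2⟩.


Σ has 20 primitive collections:

  P = {1,4}:  v_{1} + v_{4} = 0 — sig = ⟨2 | 0⟩
  P = {2,6}:  v_{2} + v_{6} = 0 — sig = ⟨2 | 0⟩
  P = {3,8}:  v_{3} + v_{8} = 0 — sig = ⟨2 | 0⟩
  P = {1,2}:  v_{1} + v_{2} = v_{8} — sig = ⟨2 | 1⟩
  P = {1,3}:  v_{1} + v_{3} = v_{6} — sig = ⟨2 | 1⟩
  P = {1,7}:  v_{1} + v_{7} = v_{2} — sig = ⟨2 | 1⟩
  P = {2,3}:  v_{2} + v_{3} = v_{4} — sig = ⟨2 | 1⟩
  P = {2,4}:  v_{2} + v_{4} = v_{7} — sig = ⟨2 | 1⟩
  P = {2,8}:  v_{2} + v_{8} = v_{5} — sig = ⟨2 | 1⟩
  P = {3,5}:  v_{3} + v_{5} = v_{2} — sig = ⟨2 | 1⟩
  P = {4,6}:  v_{4} + v_{6} = v_{3} — sig = ⟨2 | 1⟩
  P = {4,8}:  v_{4} + v_{8} = v_{2} — sig = ⟨2 | 1⟩
  P = {5,6}:  v_{5} + v_{6} = v_{8} — sig = ⟨2 | 1⟩
  P = {6,7}:  v_{6} + v_{7} = v_{4} — sig = ⟨2 | 1⟩
  P = {6,8}:  v_{6} + v_{8} = v_{1} — sig = ⟨2 | 1⟩
  P = {1,5}:  v_{1} + v_{5} = 2·v_{8} — sig = ⟨2 | 2⟩
  P = {3,7}:  v_{3} + v_{7} = 2·v_{4} — sig = ⟨2 | 2⟩
  P = {4,5}:  v_{4} + v_{5} = 2·v_{2} — sig = ⟨2 | 2⟩
  P = {7,8}:  v_{7} + v_{8} = 2·v_{2} — sig = ⟨2 | 2⟩
  P = {5,7}:  v_{5} + v_{7} = 3·v_{2} — sig = ⟨2 | 3⟩

so the primitive-relation signature multiset is
    |P|=2: 20 collections, coeffs (), (), (), (1), (1), (1), (1), (1), (1), (1), (1), (1), (1), (1), (1), (2), (2), (2), (2), (3)
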